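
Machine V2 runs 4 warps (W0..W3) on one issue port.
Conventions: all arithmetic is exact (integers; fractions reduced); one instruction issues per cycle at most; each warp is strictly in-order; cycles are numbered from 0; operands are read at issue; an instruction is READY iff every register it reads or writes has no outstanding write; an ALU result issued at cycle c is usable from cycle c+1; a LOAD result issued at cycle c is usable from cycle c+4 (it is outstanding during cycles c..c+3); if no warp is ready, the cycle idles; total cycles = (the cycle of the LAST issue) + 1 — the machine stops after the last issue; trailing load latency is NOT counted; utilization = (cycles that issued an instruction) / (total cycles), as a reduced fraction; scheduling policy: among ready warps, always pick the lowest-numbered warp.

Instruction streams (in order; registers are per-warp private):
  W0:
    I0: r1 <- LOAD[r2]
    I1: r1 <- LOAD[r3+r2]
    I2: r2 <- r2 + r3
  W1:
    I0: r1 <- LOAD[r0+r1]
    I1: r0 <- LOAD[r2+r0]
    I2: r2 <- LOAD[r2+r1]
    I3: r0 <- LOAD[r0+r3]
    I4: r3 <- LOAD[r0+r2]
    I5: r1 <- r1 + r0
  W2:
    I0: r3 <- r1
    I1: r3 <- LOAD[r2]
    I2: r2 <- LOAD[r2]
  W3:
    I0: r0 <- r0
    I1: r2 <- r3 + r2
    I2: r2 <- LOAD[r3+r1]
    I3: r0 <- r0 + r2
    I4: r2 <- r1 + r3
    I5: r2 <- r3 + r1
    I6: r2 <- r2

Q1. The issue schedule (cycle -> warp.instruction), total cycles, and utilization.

cycle 0: W0.I0
cycle 1: W1.I0
cycle 2: W1.I1
cycle 3: W2.I0
cycle 4: W0.I1
cycle 5: W0.I2
cycle 6: W1.I2
cycle 7: W1.I3
cycle 8: W2.I1
cycle 9: W2.I2
cycle 10: W3.I0
cycle 11: W1.I4
cycle 12: W1.I5
cycle 13: W3.I1
cycle 14: W3.I2
cycle 15: idle
cycle 16: idle
cycle 17: idle
cycle 18: W3.I3
cycle 19: W3.I4
cycle 20: W3.I5
cycle 21: W3.I6

Answer: 22 cycles, utilization 19/22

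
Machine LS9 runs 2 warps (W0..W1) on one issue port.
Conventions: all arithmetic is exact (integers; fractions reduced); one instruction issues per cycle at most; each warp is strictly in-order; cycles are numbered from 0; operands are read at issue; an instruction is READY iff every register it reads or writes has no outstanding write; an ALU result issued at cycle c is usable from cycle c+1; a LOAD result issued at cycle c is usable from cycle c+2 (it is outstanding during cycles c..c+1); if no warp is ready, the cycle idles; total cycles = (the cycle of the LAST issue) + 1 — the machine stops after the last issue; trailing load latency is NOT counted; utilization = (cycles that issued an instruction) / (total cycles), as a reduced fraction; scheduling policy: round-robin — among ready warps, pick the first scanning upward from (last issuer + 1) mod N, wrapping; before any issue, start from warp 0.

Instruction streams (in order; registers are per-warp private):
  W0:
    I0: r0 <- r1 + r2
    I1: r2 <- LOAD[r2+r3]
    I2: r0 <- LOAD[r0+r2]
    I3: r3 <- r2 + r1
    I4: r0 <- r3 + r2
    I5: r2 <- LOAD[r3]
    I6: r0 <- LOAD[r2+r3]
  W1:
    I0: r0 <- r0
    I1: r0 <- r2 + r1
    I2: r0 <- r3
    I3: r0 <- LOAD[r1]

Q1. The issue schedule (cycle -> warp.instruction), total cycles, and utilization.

cycle 0: W0.I0
cycle 1: W1.I0
cycle 2: W0.I1
cycle 3: W1.I1
cycle 4: W0.I2
cycle 5: W1.I2
cycle 6: W0.I3
cycle 7: W1.I3
cycle 8: W0.I4
cycle 9: W0.I5
cycle 10: idle
cycle 11: W0.I6

Answer: 12 cycles, utilization 11/12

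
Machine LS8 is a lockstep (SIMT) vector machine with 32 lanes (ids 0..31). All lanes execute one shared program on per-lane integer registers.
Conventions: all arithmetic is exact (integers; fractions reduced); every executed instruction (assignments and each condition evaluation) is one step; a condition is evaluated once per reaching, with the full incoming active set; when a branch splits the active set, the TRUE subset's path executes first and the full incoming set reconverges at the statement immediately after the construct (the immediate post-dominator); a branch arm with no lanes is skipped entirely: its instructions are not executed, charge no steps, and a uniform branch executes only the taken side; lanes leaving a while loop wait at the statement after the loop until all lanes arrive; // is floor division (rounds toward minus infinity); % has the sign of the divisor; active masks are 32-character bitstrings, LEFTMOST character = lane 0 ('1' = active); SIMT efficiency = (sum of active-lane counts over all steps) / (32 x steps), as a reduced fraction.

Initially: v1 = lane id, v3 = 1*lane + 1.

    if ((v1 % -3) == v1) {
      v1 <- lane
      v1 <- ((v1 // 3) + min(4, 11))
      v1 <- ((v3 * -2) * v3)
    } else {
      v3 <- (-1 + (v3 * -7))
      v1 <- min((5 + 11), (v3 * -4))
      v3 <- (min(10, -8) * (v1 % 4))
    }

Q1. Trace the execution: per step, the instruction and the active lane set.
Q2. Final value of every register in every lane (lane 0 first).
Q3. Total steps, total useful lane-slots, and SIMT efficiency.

step 0: eval ((v1 % -3) == v1)       11111111111111111111111111111111
step 1: v1 <- lane                   10000000000000000000000000000000
step 2: v1 <- ((v1 // 3) + min(4, 11)) 10000000000000000000000000000000
step 3: v1 <- ((v3 * -2) * v3)       10000000000000000000000000000000
step 4: v3 <- (-1 + (v3 * -7))       01111111111111111111111111111111
step 5: v1 <- min((5 + 11), (v3 * -4)) 01111111111111111111111111111111
step 6: v3 <- (min(10, -8) * (v1 % 4)) 01111111111111111111111111111111

Answer: 7 steps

v1: -2,16,16,16,16,16,16,16,16,16,16,16,16,16,16,16,16,16,16,16,16,16,16,16,16,16,16,16,16,16,16,16
v3: 1,0,0,0,0,0,0,0,0,0,0,0,0,0,0,0,0,0,0,0,0,0,0,0,0,0,0,0,0,0,0,0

steps = 7; useful = 128; efficiency = 128/224 = 4/7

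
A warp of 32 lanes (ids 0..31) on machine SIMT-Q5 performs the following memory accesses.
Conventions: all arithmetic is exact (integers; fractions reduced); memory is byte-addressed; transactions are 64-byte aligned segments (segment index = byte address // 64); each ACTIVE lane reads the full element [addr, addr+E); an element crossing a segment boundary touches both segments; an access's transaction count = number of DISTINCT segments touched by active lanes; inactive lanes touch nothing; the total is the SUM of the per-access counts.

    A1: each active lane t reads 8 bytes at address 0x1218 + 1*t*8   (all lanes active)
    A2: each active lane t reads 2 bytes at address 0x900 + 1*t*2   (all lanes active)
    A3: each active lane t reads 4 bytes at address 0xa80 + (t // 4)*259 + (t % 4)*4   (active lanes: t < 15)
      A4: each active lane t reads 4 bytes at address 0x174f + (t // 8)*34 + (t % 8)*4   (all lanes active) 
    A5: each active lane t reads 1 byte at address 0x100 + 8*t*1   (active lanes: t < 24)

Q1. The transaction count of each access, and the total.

A1: 5 transactions
A2: 1 transaction
A3: 4 transactions
A4: 3 transactions
A5: 3 transactions

Answer: 5,1,4,3,3; total 16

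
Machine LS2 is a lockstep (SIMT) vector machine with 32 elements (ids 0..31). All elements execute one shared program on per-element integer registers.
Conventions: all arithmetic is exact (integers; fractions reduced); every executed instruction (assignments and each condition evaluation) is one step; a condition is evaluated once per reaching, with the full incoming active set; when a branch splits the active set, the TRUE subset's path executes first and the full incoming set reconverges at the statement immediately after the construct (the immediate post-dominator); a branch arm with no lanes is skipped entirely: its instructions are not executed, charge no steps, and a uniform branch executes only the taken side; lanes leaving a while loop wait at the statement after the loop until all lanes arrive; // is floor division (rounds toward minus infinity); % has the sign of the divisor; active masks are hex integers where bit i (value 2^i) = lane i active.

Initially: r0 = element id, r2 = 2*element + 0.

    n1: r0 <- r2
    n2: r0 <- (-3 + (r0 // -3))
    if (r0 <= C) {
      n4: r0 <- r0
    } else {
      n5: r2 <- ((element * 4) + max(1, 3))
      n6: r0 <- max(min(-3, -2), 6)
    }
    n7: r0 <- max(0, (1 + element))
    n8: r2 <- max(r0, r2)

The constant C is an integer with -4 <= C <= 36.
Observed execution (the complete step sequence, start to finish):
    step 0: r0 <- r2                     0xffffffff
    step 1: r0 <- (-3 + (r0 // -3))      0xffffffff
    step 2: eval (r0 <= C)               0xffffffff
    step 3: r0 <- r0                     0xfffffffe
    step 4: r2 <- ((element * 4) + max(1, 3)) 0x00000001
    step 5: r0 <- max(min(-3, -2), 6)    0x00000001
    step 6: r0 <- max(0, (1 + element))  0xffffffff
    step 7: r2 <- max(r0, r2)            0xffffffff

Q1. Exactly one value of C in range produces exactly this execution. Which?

Answer: C = -4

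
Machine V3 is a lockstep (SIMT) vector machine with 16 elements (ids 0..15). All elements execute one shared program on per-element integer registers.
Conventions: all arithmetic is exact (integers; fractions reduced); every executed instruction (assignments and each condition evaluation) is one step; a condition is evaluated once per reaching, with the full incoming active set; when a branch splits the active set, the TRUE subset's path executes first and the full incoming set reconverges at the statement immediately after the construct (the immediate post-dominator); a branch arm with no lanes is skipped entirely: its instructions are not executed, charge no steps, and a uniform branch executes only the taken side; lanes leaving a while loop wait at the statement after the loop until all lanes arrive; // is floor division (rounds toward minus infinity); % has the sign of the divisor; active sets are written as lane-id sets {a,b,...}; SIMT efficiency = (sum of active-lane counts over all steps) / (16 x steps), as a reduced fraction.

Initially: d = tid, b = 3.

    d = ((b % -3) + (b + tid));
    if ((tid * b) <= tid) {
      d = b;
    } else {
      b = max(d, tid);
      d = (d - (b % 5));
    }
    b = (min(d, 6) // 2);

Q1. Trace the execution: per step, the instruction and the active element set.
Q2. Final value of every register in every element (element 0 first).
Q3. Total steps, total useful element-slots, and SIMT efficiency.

step 0: d <- ((b % -3) + (b + tid))  {0,1,2,3,4,5,6,7,8,9,10,11,12,13,14,15}
step 1: eval ((tid * b) <= tid)      {0,1,2,3,4,5,6,7,8,9,10,11,12,13,14,15}
step 2: d <- b                       {0}
step 3: b <- max(d, tid)             {1,2,3,4,5,6,7,8,9,10,11,12,13,14,15}
step 4: d <- (d - (b % 5))           {1,2,3,4,5,6,7,8,9,10,11,12,13,14,15}
step 5: b <- (min(d, 6) // 2)        {0,1,2,3,4,5,6,7,8,9,10,11,12,13,14,15}

Answer: 6 steps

d: 3,0,5,5,5,5,5,10,10,10,10,10,15,15,15,15
b: 1,0,2,2,2,2,2,3,3,3,3,3,3,3,3,3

steps = 6; useful = 79; efficiency = 79/96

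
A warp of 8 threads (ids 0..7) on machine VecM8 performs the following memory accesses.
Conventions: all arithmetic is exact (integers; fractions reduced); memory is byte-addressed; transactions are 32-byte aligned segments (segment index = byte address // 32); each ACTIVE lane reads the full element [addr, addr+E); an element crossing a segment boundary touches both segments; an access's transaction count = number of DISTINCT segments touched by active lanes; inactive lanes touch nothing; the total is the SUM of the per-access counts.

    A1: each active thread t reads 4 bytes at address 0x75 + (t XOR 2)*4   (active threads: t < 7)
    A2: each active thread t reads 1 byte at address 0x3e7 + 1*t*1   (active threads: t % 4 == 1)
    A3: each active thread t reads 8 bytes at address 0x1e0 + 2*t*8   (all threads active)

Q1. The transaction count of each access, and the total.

A1: 2 transactions
A2: 1 transaction
A3: 4 transactions

Answer: 2,1,4; total 7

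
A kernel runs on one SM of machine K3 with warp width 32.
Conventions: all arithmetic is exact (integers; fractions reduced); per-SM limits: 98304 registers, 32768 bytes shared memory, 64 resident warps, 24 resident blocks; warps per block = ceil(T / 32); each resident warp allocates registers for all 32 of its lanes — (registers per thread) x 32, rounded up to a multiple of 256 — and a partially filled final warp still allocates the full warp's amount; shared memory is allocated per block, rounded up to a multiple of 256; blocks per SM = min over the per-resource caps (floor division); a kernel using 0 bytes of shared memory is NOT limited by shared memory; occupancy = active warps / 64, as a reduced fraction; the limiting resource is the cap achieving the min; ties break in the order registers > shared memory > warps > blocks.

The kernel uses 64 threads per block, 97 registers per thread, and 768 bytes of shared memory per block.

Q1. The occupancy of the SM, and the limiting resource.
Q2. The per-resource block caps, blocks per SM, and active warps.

Answer: occupancy 7/16, limited by registers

registers: 14 blocks
shared memory: 42 blocks
warps: 32 blocks
blocks: 24 blocks

Answer: 14 blocks, 28 active warps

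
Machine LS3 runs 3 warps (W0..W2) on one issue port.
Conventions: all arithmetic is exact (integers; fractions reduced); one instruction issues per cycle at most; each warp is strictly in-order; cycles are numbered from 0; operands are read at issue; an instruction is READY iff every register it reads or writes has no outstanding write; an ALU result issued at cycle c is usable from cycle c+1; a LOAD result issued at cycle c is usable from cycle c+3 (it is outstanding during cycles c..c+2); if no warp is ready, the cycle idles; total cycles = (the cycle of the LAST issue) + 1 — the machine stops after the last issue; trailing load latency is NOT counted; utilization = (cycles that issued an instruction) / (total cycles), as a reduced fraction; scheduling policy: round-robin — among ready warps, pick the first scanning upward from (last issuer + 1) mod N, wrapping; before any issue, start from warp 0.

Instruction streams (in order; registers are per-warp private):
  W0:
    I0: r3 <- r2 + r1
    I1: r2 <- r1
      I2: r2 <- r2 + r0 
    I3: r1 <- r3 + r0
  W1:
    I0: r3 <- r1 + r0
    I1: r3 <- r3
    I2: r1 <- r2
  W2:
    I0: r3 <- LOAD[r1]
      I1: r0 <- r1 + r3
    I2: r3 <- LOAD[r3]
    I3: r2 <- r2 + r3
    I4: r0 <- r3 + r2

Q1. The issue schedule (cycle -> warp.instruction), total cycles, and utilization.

cycle 0: W0.I0
cycle 1: W1.I0
cycle 2: W2.I0
cycle 3: W0.I1
cycle 4: W1.I1
cycle 5: W2.I1
cycle 6: W0.I2
cycle 7: W1.I2
cycle 8: W2.I2
cycle 9: W0.I3
cycle 10: idle
cycle 11: W2.I3
cycle 12: W2.I4

Answer: 13 cycles, utilization 12/13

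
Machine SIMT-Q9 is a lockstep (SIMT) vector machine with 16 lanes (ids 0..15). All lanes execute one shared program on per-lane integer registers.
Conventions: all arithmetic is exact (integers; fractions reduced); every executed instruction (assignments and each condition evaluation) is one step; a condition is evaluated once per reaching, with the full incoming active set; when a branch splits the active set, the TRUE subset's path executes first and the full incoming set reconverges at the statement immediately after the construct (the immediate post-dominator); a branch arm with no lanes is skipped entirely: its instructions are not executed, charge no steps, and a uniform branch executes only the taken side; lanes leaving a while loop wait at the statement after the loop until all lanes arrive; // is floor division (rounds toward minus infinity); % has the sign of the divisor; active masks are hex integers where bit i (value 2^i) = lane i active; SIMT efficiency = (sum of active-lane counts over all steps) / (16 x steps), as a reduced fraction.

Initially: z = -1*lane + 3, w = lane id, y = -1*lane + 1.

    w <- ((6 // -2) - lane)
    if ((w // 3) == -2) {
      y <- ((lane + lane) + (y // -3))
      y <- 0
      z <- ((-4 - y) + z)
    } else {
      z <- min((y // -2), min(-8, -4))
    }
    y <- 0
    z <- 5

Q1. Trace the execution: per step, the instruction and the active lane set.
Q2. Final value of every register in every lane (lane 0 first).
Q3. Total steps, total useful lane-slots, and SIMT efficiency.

step 0: w <- ((6 // -2) - lane)      0xffff
step 1: eval ((w // 3) == -2)        0xffff
step 2: y <- ((lane + lane) + (y // -3)) 0x000e
step 3: y <- 0                       0x000e
step 4: z <- ((-4 - y) + z)          0x000e
step 5: z <- min((y // -2), min(-8, -4)) 0xfff1
step 6: y <- 0                       0xffff
step 7: z <- 5                       0xffff

Answer: 8 steps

z: 5,5,5,5,5,5,5,5,5,5,5,5,5,5,5,5
w: -3,-4,-5,-6,-7,-8,-9,-10,-11,-12,-13,-14,-15,-16,-17,-18
y: 0,0,0,0,0,0,0,0,0,0,0,0,0,0,0,0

steps = 8; useful = 86; efficiency = 86/128 = 43/64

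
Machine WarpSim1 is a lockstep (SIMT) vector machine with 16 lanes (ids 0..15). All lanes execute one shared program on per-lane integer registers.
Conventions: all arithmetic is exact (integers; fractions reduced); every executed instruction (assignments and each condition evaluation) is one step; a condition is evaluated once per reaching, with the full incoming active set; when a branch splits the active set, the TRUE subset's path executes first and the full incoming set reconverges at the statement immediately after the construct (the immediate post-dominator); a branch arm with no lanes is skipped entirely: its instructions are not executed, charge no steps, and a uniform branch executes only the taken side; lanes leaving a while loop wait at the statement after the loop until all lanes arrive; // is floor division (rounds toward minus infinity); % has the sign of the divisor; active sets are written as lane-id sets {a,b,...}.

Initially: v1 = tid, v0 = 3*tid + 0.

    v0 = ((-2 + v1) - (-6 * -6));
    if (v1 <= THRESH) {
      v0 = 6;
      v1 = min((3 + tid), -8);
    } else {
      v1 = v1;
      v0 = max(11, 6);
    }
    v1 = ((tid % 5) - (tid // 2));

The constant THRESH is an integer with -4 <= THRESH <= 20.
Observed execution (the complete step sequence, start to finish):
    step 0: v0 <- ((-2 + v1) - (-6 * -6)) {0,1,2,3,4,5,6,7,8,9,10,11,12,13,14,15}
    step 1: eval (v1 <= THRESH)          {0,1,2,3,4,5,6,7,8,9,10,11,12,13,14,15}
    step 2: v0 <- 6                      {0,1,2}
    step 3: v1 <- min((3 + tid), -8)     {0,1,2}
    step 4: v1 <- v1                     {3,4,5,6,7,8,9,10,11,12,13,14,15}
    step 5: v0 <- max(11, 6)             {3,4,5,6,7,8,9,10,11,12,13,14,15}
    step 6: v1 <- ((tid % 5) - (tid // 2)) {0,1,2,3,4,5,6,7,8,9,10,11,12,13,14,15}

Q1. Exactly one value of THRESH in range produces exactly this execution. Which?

Answer: THRESH = 2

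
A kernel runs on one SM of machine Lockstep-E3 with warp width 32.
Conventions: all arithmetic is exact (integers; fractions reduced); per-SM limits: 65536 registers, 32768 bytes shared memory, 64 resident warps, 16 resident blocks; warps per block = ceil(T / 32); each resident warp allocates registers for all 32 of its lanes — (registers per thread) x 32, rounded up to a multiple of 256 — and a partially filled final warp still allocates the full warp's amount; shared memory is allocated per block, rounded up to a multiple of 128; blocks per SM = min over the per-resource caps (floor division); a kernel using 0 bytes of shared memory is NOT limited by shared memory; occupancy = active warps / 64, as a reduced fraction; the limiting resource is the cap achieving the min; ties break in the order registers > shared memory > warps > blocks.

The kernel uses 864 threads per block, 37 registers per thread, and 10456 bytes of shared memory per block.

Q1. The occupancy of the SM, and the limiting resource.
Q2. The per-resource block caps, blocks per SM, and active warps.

Answer: occupancy 27/64, limited by registers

registers: 1 block
shared memory: 3 blocks
warps: 2 blocks
blocks: 16 blocks

Answer: 1 block, 27 active warps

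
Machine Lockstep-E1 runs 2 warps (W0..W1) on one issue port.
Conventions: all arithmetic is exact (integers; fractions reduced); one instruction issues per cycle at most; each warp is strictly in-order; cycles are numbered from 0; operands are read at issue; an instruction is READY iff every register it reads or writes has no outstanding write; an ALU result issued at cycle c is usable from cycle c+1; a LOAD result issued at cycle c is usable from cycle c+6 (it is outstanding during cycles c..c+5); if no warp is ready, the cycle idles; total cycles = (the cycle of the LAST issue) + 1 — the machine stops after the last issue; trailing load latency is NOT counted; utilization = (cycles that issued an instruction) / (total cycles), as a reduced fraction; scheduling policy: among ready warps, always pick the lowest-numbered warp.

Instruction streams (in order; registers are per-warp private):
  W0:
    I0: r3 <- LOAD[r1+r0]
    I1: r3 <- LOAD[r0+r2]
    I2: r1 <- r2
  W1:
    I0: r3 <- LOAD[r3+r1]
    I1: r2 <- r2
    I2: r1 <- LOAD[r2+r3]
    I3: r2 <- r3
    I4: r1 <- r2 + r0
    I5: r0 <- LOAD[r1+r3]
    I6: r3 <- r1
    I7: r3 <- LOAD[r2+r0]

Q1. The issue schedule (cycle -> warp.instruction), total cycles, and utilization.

cycle 0: W0.I0
cycle 1: W1.I0
cycle 2: W1.I1
cycle 3: idle
cycle 4: idle
cycle 5: idle
cycle 6: W0.I1
cycle 7: W0.I2
cycle 8: W1.I2
cycle 9: W1.I3
cycle 10: idle
cycle 11: idle
cycle 12: idle
cycle 13: idle
cycle 14: W1.I4
cycle 15: W1.I5
cycle 16: W1.I6
cycle 17: idle
cycle 18: idle
cycle 19: idle
cycle 20: idle
cycle 21: W1.I7

Answer: 22 cycles, utilization 1/2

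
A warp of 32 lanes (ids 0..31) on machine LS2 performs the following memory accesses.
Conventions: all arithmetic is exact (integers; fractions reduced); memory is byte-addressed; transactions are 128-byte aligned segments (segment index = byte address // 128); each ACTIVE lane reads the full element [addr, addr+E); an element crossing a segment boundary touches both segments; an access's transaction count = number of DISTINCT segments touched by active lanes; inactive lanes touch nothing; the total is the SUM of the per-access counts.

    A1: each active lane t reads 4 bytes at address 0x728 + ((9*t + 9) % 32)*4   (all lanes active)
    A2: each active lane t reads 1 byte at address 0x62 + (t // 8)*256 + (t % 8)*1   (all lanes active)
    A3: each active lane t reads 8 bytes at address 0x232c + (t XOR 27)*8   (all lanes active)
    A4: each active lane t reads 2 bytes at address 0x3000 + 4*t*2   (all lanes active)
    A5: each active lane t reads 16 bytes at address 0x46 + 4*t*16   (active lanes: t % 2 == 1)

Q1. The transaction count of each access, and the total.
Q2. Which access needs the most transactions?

A1: 2 transactions
A2: 4 transactions
A3: 3 transactions
A4: 2 transactions
A5: 16 transactions

Answer: 2,4,3,2,16; total 27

Answer: A5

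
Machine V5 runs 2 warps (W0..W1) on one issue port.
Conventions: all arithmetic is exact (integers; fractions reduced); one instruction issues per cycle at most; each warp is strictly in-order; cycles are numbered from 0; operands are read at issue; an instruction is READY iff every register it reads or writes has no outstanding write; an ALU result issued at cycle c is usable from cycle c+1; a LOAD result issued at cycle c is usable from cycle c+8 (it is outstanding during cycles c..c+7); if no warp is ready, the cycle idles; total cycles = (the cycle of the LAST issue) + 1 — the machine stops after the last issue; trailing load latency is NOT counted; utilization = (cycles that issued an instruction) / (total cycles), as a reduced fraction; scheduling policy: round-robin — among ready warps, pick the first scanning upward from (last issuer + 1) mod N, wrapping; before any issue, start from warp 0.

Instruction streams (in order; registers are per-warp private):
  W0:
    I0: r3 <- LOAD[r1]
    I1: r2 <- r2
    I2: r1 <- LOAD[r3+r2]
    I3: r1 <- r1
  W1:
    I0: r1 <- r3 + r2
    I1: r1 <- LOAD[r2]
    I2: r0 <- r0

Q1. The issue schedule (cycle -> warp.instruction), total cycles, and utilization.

cycle 0: W0.I0
cycle 1: W1.I0
cycle 2: W0.I1
cycle 3: W1.I1
cycle 4: W1.I2
cycle 5: idle
cycle 6: idle
cycle 7: idle
cycle 8: W0.I2
cycle 9: idle
cycle 10: idle
cycle 11: idle
cycle 12: idle
cycle 13: idle
cycle 14: idle
cycle 15: idle
cycle 16: W0.I3

Answer: 17 cycles, utilization 7/17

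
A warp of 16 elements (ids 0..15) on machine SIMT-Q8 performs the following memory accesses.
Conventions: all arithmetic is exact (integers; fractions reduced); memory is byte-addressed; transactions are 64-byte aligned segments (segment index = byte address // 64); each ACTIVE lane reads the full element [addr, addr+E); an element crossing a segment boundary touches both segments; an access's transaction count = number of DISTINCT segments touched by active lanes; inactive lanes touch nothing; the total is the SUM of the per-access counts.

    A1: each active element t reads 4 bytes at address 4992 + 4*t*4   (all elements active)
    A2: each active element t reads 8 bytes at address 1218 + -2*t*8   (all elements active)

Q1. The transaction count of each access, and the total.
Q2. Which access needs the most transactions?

A1: 4 transactions
A2: 5 transactions

Answer: 4,5; total 9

Answer: A2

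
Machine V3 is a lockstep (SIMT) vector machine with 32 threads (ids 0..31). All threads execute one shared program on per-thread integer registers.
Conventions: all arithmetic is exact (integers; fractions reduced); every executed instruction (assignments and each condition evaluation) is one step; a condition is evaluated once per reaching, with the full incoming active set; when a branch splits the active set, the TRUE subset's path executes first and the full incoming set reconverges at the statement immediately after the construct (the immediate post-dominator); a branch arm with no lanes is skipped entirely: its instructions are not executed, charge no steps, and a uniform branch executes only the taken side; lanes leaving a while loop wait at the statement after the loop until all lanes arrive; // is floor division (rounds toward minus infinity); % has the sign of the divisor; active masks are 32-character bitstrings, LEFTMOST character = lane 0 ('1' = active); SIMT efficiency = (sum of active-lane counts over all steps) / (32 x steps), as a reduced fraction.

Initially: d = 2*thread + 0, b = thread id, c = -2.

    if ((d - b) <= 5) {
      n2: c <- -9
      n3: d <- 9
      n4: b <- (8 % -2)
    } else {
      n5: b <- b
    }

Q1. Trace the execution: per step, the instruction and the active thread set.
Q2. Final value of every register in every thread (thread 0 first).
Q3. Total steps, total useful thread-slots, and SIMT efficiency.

step 0: eval ((d - b) <= 5)          11111111111111111111111111111111
step 1: c <- -9                      11111100000000000000000000000000
step 2: d <- 9                       11111100000000000000000000000000
step 3: b <- (8 % -2)                11111100000000000000000000000000
step 4: b <- b                       00000011111111111111111111111111

Answer: 5 steps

d: 9,9,9,9,9,9,12,14,16,18,20,22,24,26,28,30,32,34,36,38,40,42,44,46,48,50,52,54,56,58,60,62
b: 0,0,0,0,0,0,6,7,8,9,10,11,12,13,14,15,16,17,18,19,20,21,22,23,24,25,26,27,28,29,30,31
c: -9,-9,-9,-9,-9,-9,-2,-2,-2,-2,-2,-2,-2,-2,-2,-2,-2,-2,-2,-2,-2,-2,-2,-2,-2,-2,-2,-2,-2,-2,-2,-2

steps = 5; useful = 76; efficiency = 76/160 = 19/40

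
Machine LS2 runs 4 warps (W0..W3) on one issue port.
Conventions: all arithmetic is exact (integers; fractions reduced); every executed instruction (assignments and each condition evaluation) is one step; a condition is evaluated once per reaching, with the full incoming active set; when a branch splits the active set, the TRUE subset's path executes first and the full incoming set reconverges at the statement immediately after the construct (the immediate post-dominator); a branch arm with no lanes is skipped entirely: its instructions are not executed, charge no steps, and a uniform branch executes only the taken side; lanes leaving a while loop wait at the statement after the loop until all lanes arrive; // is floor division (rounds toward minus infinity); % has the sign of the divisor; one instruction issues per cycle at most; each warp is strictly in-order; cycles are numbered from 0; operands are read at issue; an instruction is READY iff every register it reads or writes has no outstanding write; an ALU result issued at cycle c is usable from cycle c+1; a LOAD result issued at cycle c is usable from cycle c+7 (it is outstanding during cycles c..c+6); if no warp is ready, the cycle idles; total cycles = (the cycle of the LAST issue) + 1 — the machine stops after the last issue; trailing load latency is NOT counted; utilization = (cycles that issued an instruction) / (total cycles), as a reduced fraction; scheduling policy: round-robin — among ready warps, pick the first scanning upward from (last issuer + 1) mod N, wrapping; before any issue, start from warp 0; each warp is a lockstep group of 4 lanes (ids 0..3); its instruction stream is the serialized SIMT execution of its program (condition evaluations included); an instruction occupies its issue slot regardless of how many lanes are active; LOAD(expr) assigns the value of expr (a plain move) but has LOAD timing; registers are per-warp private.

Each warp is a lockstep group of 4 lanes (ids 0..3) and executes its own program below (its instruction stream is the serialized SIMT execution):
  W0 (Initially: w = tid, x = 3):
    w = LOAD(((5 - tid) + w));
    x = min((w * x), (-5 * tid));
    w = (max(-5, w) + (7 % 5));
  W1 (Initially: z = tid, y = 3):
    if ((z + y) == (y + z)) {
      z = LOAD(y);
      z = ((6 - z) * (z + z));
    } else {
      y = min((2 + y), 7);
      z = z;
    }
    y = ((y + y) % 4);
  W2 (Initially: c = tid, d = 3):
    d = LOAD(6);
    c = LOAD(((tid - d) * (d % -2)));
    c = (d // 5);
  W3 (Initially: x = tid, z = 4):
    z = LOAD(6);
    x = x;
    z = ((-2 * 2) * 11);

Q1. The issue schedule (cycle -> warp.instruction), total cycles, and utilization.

cycle 0: W0.I0
cycle 1: W1.I0
cycle 2: W2.I0
cycle 3: W3.I0
cycle 4: W1.I1
cycle 5: W3.I1
cycle 6: idle
cycle 7: W0.I1
cycle 8: W0.I2
cycle 9: W2.I1
cycle 10: W3.I2
cycle 11: W1.I2
cycle 12: W1.I3
cycle 13: idle
cycle 14: idle
cycle 15: idle
cycle 16: W2.I2

Answer: 17 cycles, utilization 13/17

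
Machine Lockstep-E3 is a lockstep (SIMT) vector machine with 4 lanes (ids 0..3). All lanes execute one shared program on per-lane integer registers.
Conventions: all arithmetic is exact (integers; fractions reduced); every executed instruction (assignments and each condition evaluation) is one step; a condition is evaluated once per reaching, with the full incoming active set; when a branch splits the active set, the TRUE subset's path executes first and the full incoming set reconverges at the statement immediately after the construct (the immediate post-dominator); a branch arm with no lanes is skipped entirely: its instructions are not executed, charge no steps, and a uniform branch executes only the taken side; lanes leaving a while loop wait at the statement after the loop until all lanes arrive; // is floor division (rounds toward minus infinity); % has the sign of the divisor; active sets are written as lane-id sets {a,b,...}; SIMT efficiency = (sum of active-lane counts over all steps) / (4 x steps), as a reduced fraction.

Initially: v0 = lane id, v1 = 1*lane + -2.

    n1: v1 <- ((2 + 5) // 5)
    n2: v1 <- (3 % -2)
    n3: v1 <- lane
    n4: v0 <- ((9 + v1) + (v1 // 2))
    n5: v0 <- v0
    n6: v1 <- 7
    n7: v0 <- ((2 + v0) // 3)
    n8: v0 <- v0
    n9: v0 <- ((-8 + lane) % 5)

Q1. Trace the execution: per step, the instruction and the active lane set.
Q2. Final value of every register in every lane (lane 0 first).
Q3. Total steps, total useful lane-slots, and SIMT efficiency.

step 0: v1 <- ((2 + 5) // 5)         {0,1,2,3}
step 1: v1 <- (3 % -2)               {0,1,2,3}
step 2: v1 <- lane                   {0,1,2,3}
step 3: v0 <- ((9 + v1) + (v1 // 2)) {0,1,2,3}
step 4: v0 <- v0                     {0,1,2,3}
step 5: v1 <- 7                      {0,1,2,3}
step 6: v0 <- ((2 + v0) // 3)        {0,1,2,3}
step 7: v0 <- v0                     {0,1,2,3}
step 8: v0 <- ((-8 + lane) % 5)      {0,1,2,3}

Answer: 9 steps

v0: 2,3,4,0
v1: 7,7,7,7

steps = 9; useful = 36; efficiency = 36/36 = 1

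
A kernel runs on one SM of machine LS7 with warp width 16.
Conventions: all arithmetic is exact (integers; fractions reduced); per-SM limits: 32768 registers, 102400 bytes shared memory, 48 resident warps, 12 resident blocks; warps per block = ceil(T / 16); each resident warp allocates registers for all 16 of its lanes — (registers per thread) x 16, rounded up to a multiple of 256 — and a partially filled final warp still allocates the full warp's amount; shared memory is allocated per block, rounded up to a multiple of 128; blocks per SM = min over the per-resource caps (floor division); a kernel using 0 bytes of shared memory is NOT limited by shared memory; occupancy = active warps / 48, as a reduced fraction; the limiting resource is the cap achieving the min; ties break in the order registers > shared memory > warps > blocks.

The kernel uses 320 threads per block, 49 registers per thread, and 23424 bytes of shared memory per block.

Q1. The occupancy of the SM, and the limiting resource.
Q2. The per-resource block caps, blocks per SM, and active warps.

Answer: occupancy 5/12, limited by registers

registers: 1 block
shared memory: 4 blocks
warps: 2 blocks
blocks: 12 blocks

Answer: 1 block, 20 active warps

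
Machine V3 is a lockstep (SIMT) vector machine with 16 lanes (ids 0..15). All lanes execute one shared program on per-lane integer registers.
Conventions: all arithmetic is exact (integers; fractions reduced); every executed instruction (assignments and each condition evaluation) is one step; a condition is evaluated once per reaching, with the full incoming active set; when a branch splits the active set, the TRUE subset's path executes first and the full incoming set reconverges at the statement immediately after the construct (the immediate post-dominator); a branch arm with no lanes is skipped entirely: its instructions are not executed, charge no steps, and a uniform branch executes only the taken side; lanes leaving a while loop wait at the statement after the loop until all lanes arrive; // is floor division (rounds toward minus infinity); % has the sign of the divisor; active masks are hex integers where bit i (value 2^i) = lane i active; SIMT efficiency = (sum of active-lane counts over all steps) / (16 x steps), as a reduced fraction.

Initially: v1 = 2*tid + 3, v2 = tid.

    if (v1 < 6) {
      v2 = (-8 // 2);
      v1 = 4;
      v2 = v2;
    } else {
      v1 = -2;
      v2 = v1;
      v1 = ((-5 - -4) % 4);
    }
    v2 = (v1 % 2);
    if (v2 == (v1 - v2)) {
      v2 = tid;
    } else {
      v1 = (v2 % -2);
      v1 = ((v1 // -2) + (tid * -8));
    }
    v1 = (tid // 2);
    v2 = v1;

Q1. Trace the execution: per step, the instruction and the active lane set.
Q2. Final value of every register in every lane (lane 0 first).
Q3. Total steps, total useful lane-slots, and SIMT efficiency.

step 0: eval (v1 < 6)                0xffff
step 1: v2 <- (-8 // 2)              0x0003
step 2: v1 <- 4                      0x0003
step 3: v2 <- v2                     0x0003
step 4: v1 <- -2                     0xfffc
step 5: v2 <- v1                     0xfffc
step 6: v1 <- ((-5 - -4) % 4)        0xfffc
step 7: v2 <- (v1 % 2)               0xffff
step 8: eval (v2 == (v1 - v2))       0xffff
step 9: v1 <- (v2 % -2)              0xffff
step 10: v1 <- ((v1 // -2) + (tid * -8)) 0xffff
step 11: v1 <- (tid // 2)             0xffff
step 12: v2 <- v1                     0xffff

Answer: 13 steps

v1: 0,0,1,1,2,2,3,3,4,4,5,5,6,6,7,7
v2: 0,0,1,1,2,2,3,3,4,4,5,5,6,6,7,7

steps = 13; useful = 160; efficiency = 160/208 = 10/13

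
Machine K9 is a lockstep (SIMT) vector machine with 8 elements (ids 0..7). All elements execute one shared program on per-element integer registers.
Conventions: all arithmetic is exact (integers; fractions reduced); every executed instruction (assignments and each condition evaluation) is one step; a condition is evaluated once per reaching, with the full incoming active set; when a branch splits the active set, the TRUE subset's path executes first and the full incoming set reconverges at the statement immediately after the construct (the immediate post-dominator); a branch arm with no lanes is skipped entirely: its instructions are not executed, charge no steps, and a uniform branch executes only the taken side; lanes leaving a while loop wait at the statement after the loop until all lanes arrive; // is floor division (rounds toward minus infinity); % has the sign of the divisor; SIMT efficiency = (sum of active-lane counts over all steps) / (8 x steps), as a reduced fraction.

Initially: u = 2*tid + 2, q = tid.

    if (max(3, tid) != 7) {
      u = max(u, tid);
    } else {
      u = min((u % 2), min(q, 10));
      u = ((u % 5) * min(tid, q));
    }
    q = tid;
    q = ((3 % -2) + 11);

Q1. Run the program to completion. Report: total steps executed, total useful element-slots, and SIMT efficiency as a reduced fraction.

Answer: 6 steps, 33 useful, 11/16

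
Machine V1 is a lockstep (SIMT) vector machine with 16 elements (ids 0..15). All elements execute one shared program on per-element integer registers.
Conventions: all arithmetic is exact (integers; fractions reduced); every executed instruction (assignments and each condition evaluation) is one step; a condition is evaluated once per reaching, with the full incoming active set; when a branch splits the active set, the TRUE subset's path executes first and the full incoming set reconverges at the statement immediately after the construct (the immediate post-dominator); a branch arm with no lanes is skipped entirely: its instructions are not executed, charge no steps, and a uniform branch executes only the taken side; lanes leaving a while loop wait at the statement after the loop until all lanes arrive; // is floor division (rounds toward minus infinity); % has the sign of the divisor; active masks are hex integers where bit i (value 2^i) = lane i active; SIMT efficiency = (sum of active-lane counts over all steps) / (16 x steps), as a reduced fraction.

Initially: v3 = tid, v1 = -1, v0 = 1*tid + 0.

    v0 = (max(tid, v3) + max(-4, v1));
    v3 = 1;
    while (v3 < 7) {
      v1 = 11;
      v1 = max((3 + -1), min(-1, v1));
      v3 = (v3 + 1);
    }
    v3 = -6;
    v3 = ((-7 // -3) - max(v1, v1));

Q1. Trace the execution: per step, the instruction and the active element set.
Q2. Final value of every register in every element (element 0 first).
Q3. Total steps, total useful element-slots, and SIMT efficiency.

step 0: v0 <- (max(tid, v3) + max(-4, v1)) 0xffff
step 1: v3 <- 1                      0xffff
step 2: eval (v3 < 7)                0xffff
step 3: v1 <- 11                     0xffff
step 4: v1 <- max((3 + -1), min(-1, v1)) 0xffff
step 5: v3 <- (v3 + 1)               0xffff
step 6: eval (v3 < 7)                0xffff
step 7: v1 <- 11                     0xffff
step 8: v1 <- max((3 + -1), min(-1, v1)) 0xffff
step 9: v3 <- (v3 + 1)               0xffff
step 10: eval (v3 < 7)                0xffff
step 11: v1 <- 11                     0xffff
step 12: v1 <- max((3 + -1), min(-1, v1)) 0xffff
step 13: v3 <- (v3 + 1)               0xffff
step 14: eval (v3 < 7)                0xffff
step 15: v1 <- 11                     0xffff
step 16: v1 <- max((3 + -1), min(-1, v1)) 0xffff
step 17: v3 <- (v3 + 1)               0xffff
step 18: eval (v3 < 7)                0xffff
step 19: v1 <- 11                     0xffff
step 20: v1 <- max((3 + -1), min(-1, v1)) 0xffff
step 21: v3 <- (v3 + 1)               0xffff
step 22: eval (v3 < 7)                0xffff
step 23: v1 <- 11                     0xffff
step 24: v1 <- max((3 + -1), min(-1, v1)) 0xffff
step 25: v3 <- (v3 + 1)               0xffff
step 26: eval (v3 < 7)                0xffff
step 27: v3 <- -6                     0xffff
step 28: v3 <- ((-7 // -3) - max(v1, v1)) 0xffff

Answer: 29 steps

v3: 0,0,0,0,0,0,0,0,0,0,0,0,0,0,0,0
v1: 2,2,2,2,2,2,2,2,2,2,2,2,2,2,2,2
v0: -1,0,1,2,3,4,5,6,7,8,9,10,11,12,13,14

steps = 29; useful = 464; efficiency = 464/464 = 1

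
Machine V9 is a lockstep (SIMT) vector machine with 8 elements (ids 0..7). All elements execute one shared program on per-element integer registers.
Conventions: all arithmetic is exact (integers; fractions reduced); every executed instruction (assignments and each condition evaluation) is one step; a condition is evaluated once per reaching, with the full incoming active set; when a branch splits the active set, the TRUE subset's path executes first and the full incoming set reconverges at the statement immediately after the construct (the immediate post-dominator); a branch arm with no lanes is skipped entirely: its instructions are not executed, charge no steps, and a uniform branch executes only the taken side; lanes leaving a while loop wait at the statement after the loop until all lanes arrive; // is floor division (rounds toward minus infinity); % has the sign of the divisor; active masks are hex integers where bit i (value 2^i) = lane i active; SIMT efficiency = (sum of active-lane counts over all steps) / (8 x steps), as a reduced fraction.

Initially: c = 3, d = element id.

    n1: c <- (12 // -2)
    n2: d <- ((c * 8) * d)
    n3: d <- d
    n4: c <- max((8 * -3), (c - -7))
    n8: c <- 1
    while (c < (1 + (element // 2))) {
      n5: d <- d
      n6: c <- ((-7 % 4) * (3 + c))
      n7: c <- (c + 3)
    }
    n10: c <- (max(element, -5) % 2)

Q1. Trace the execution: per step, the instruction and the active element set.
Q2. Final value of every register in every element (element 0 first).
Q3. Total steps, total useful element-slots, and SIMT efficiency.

step 0: c <- (12 // -2)              0xff
step 1: d <- ((c * 8) * d)           0xff
step 2: d <- d                       0xff
step 3: c <- max((8 * -3), (c - -7)) 0xff
step 4: c <- 1                       0xff
step 5: eval (c < (1 + (element // 2))) 0xff
step 6: d <- d                       0xfc
step 7: c <- ((-7 % 4) * (3 + c))    0xfc
step 8: c <- (c + 3)                 0xfc
step 9: eval (c < (1 + (element // 2))) 0xfc
step 10: c <- (max(element, -5) % 2)  0xff

Answer: 11 steps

c: 0,1,0,1,0,1,0,1
d: 0,-48,-96,-144,-192,-240,-288,-336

steps = 11; useful = 80; efficiency = 80/88 = 10/11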